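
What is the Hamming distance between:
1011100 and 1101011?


XOR: 0110111
Count of 1s: 5

5


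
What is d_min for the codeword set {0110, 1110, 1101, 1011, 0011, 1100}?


Comparing all pairs, minimum distance: 1
Can detect 0 errors, correct 0 errors

1


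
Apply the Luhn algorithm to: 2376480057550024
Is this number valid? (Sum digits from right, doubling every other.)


Luhn sum = 56
56 mod 10 = 6

Invalid (Luhn sum mod 10 = 6)


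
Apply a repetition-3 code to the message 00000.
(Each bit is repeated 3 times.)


Each bit -> 3 copies

000000000000000


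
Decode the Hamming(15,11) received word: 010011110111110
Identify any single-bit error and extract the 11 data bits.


Syndrome = 0: no error detected

Data: 01110111110 (no errors)


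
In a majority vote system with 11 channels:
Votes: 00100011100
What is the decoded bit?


Ones: 4 out of 11
Threshold: 6

0 (4/11 voted 1)


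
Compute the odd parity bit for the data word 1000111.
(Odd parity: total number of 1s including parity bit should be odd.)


Number of 1s in data: 4
Parity bit: 1

1


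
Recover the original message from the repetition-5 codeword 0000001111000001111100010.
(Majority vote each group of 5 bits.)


Groups: 00000, 01111, 00000, 11111, 00010
Majority votes: 01010

01010


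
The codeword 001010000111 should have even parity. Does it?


Number of 1s: 5

No, parity error (5 ones)


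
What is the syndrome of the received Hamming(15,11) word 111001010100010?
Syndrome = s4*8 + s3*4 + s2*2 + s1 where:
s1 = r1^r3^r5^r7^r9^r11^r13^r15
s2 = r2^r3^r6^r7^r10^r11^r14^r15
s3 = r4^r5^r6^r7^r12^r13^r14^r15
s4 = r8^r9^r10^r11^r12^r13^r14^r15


s1=0, s2=1, s3=0, s4=1

Syndrome = 10 (error at position 10)


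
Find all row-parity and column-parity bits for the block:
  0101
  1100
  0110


Row parities: 000
Column parities: 1111

Row P: 000, Col P: 1111, Corner: 0


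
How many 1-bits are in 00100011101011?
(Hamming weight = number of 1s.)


Counting 1s in 00100011101011

7


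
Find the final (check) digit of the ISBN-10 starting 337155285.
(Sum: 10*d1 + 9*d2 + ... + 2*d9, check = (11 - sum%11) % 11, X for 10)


Weighted sum: 217
217 mod 11 = 8

Check digit: 3


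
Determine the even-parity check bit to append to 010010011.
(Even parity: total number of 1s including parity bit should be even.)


Number of 1s in data: 4
Parity bit: 0

0


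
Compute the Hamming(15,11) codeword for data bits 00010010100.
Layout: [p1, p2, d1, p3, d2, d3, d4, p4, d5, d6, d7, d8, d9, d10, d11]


Parity bits: p1=1, p2=0, p3=0, p4=0

100000100010100


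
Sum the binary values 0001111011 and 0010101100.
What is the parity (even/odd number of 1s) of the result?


0001111011 = 123
0010101100 = 172
Sum = 295 = 100100111
1s count = 5

odd parity (5 ones in 100100111)


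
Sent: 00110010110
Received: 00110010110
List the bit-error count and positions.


XOR: 00000000000

0 errors (received matches sent)


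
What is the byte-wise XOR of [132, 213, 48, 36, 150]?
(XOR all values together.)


XOR chain: 132 ^ 213 ^ 48 ^ 36 ^ 150 = 211

211


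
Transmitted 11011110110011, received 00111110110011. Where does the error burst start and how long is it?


XOR: 11100000000000

Burst at position 0, length 3


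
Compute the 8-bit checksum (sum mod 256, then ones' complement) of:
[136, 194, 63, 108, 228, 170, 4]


Sum = 903 mod 256 = 135
Complement = 120

120


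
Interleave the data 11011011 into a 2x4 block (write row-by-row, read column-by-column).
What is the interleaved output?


Matrix:
  1101
  1011
Read columns: 11100111

11100111


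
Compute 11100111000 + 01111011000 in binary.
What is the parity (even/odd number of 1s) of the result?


11100111000 = 1848
01111011000 = 984
Sum = 2832 = 101100010000
1s count = 4

even parity (4 ones in 101100010000)


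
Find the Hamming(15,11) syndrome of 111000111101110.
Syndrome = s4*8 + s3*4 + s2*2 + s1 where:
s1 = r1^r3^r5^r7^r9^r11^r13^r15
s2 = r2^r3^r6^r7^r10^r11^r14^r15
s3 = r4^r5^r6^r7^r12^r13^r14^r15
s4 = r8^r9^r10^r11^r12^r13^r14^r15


s1=1, s2=1, s3=0, s4=0

Syndrome = 3 (error at position 3)


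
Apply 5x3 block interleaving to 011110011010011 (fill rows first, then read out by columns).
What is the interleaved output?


Matrix:
  011
  110
  011
  010
  011
Read columns: 010001111110101

010001111110101


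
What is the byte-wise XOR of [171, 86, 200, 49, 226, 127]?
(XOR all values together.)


XOR chain: 171 ^ 86 ^ 200 ^ 49 ^ 226 ^ 127 = 153

153


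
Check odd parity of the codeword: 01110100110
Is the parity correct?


Number of 1s: 6

No, parity error (6 ones)


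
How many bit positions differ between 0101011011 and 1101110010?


XOR: 1000101001
Count of 1s: 4

4


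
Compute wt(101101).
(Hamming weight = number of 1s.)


Counting 1s in 101101

4


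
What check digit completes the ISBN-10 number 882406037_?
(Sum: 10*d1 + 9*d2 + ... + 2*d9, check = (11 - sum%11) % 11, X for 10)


Weighted sum: 249
249 mod 11 = 7

Check digit: 4


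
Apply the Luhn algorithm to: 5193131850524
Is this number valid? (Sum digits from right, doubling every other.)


Luhn sum = 55
55 mod 10 = 5

Invalid (Luhn sum mod 10 = 5)


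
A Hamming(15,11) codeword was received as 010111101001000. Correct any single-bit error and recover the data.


Syndrome = 7: error at position 7

Data: 01101001000 (corrected bit 7)


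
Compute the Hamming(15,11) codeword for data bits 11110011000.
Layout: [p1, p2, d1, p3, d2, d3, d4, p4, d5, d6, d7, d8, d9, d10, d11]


Parity bits: p1=0, p2=0, p3=0, p4=0

001011100011000


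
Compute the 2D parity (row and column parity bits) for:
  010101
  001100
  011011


Row parities: 100
Column parities: 000010

Row P: 100, Col P: 000010, Corner: 1


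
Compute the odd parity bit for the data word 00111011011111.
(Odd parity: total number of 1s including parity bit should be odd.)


Number of 1s in data: 10
Parity bit: 1

1


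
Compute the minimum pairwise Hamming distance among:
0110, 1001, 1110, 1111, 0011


Comparing all pairs, minimum distance: 1
Can detect 0 errors, correct 0 errors

1


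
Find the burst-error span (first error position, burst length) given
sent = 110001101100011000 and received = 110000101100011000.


XOR: 000001000000000000

Burst at position 5, length 1


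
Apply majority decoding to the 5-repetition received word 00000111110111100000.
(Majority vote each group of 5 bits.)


Groups: 00000, 11111, 01111, 00000
Majority votes: 0110

0110


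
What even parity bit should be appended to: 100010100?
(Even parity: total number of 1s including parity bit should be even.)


Number of 1s in data: 3
Parity bit: 1

1


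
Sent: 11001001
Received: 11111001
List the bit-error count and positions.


XOR: 00110000

2 error(s) at position(s): 2, 3


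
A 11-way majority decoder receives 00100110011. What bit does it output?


Ones: 5 out of 11
Threshold: 6

0 (5/11 voted 1)


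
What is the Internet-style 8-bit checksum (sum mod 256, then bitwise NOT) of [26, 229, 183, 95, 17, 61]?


Sum = 611 mod 256 = 99
Complement = 156

156


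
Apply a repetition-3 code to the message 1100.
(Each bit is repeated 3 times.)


Each bit -> 3 copies

111111000000


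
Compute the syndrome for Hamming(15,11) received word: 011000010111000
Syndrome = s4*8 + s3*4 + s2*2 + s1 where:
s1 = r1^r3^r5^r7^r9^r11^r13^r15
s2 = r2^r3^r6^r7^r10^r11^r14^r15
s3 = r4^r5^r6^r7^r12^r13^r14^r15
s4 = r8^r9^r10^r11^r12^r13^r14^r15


s1=0, s2=0, s3=1, s4=0

Syndrome = 4 (error at position 4)


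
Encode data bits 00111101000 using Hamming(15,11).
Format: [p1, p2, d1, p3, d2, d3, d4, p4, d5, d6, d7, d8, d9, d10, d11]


Parity bits: p1=0, p2=1, p3=1, p4=1

010101111101000


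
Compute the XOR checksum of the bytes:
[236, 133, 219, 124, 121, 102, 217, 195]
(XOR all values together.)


XOR chain: 236 ^ 133 ^ 219 ^ 124 ^ 121 ^ 102 ^ 217 ^ 195 = 203

203


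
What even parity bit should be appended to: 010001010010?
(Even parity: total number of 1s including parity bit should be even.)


Number of 1s in data: 4
Parity bit: 0

0


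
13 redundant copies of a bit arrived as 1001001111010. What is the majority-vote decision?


Ones: 7 out of 13
Threshold: 7

1 (7/13 voted 1)


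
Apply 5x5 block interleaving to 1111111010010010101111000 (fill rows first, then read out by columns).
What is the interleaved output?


Matrix:
  11111
  11010
  01001
  01011
  11000
Read columns: 1100111111100001101010110

1100111111100001101010110


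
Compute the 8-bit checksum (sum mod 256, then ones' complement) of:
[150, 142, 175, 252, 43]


Sum = 762 mod 256 = 250
Complement = 5

5


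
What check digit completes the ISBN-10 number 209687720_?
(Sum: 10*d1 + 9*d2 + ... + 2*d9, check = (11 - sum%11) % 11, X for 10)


Weighted sum: 251
251 mod 11 = 9

Check digit: 2


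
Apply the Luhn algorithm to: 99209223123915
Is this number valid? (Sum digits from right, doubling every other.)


Luhn sum = 66
66 mod 10 = 6

Invalid (Luhn sum mod 10 = 6)


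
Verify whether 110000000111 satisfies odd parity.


Number of 1s: 5

Yes, parity is correct (5 ones)


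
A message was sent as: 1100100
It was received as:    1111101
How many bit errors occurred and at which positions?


XOR: 0011001

3 error(s) at position(s): 2, 3, 6


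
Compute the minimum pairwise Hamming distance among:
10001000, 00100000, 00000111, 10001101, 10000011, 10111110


Comparing all pairs, minimum distance: 2
Can detect 1 errors, correct 0 errors

2


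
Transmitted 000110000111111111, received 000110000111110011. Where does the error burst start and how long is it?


XOR: 000000000000001100

Burst at position 14, length 2


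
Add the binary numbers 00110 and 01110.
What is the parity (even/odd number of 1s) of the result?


00110 = 6
01110 = 14
Sum = 20 = 10100
1s count = 2

even parity (2 ones in 10100)


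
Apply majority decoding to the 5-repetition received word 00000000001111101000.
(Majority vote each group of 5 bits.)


Groups: 00000, 00000, 11111, 01000
Majority votes: 0010

0010


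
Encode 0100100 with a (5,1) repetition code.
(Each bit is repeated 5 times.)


Each bit -> 5 copies

00000111110000000000111110000000000


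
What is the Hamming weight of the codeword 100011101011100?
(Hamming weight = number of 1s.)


Counting 1s in 100011101011100

8


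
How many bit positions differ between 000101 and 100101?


XOR: 100000
Count of 1s: 1

1


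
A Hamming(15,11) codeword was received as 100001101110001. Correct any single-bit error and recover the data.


Syndrome = 7: error at position 7

Data: 00101110001 (corrected bit 7)


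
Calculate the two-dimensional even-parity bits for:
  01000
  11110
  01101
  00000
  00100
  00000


Row parities: 101010
Column parities: 11111

Row P: 101010, Col P: 11111, Corner: 1


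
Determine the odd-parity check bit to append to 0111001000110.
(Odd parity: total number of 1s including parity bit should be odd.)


Number of 1s in data: 6
Parity bit: 1

1


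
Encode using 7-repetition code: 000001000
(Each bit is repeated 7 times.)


Each bit -> 7 copies

000000000000000000000000000000000001111111000000000000000000000


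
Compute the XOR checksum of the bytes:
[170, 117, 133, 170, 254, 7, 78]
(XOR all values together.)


XOR chain: 170 ^ 117 ^ 133 ^ 170 ^ 254 ^ 7 ^ 78 = 71

71


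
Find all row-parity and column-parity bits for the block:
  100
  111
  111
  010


Row parities: 1111
Column parities: 110

Row P: 1111, Col P: 110, Corner: 0


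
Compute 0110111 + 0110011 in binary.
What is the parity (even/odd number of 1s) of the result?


0110111 = 55
0110011 = 51
Sum = 106 = 1101010
1s count = 4

even parity (4 ones in 1101010)


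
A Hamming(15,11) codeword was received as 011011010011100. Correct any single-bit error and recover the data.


Syndrome = 0: no error detected

Data: 11100011100 (no errors)


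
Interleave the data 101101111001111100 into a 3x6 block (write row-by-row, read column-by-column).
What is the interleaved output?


Matrix:
  101101
  111001
  111100
Read columns: 111011111101000110

111011111101000110


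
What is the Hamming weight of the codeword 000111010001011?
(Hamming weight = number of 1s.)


Counting 1s in 000111010001011

7


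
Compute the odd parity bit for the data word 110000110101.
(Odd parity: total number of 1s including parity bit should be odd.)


Number of 1s in data: 6
Parity bit: 1

1


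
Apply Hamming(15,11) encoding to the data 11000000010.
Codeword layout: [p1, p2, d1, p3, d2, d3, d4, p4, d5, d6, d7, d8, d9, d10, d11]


Parity bits: p1=0, p2=0, p3=0, p4=1

001010010000010


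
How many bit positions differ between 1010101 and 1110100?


XOR: 0100001
Count of 1s: 2

2


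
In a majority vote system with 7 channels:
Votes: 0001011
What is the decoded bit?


Ones: 3 out of 7
Threshold: 4

0 (3/7 voted 1)


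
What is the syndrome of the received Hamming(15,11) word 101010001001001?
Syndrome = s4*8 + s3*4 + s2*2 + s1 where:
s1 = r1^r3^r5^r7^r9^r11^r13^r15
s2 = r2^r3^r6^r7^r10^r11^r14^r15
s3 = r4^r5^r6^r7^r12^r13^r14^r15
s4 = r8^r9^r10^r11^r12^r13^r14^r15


s1=1, s2=0, s3=1, s4=1

Syndrome = 13 (error at position 13)


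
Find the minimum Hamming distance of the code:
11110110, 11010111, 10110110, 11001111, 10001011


Comparing all pairs, minimum distance: 1
Can detect 0 errors, correct 0 errors

1


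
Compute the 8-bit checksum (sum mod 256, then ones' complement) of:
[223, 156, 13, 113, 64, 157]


Sum = 726 mod 256 = 214
Complement = 41

41


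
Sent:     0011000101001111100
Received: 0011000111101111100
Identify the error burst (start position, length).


XOR: 0000000010100000000

Burst at position 8, length 3


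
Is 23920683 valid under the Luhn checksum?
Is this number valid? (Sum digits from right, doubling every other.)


Luhn sum = 34
34 mod 10 = 4

Invalid (Luhn sum mod 10 = 4)


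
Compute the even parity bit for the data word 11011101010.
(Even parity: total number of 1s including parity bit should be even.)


Number of 1s in data: 7
Parity bit: 1

1


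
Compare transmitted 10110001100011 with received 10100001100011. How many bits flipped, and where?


XOR: 00010000000000

1 error(s) at position(s): 3


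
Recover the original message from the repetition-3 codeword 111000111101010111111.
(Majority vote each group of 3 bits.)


Groups: 111, 000, 111, 101, 010, 111, 111
Majority votes: 1011011

1011011


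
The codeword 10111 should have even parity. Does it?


Number of 1s: 4

Yes, parity is correct (4 ones)


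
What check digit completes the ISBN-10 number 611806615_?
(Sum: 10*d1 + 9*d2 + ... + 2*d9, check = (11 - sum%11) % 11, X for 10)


Weighted sum: 200
200 mod 11 = 2

Check digit: 9


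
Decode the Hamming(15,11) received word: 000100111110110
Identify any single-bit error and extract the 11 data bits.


Syndrome = 0: no error detected

Data: 00011110110 (no errors)


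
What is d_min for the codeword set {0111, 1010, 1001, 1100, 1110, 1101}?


Comparing all pairs, minimum distance: 1
Can detect 0 errors, correct 0 errors

1


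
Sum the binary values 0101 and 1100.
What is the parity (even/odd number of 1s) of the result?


0101 = 5
1100 = 12
Sum = 17 = 10001
1s count = 2

even parity (2 ones in 10001)


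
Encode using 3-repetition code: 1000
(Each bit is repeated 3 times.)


Each bit -> 3 copies

111000000000


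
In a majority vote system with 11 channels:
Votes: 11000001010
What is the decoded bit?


Ones: 4 out of 11
Threshold: 6

0 (4/11 voted 1)


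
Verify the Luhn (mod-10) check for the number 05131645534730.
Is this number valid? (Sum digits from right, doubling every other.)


Luhn sum = 56
56 mod 10 = 6

Invalid (Luhn sum mod 10 = 6)


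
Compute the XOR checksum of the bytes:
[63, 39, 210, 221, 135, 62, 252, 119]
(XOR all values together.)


XOR chain: 63 ^ 39 ^ 210 ^ 221 ^ 135 ^ 62 ^ 252 ^ 119 = 37

37


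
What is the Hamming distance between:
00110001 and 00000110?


XOR: 00110111
Count of 1s: 5

5


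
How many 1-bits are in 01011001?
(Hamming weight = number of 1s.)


Counting 1s in 01011001

4


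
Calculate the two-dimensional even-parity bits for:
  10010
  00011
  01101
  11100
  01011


Row parities: 00111
Column parities: 01011

Row P: 00111, Col P: 01011, Corner: 1


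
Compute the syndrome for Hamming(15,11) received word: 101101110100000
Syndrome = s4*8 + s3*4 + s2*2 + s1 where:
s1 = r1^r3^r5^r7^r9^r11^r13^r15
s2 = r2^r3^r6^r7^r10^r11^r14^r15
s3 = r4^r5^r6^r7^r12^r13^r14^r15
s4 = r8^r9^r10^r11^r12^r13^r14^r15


s1=1, s2=0, s3=1, s4=0

Syndrome = 5 (error at position 5)


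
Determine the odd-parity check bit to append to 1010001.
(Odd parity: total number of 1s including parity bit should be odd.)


Number of 1s in data: 3
Parity bit: 0

0


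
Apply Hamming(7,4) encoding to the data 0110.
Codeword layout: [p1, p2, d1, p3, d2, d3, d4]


Parity bits: p1=1, p2=1, p3=0

1100110


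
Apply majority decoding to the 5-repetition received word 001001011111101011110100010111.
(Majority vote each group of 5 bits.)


Groups: 00100, 10111, 11101, 01111, 01000, 10111
Majority votes: 011101

011101


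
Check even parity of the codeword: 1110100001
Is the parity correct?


Number of 1s: 5

No, parity error (5 ones)


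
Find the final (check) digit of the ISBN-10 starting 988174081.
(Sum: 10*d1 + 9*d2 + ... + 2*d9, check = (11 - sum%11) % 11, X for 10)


Weighted sum: 321
321 mod 11 = 2

Check digit: 9


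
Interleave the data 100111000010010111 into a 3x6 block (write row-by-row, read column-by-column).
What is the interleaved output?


Matrix:
  100111
  000010
  010111
Read columns: 100001000101111101

100001000101111101


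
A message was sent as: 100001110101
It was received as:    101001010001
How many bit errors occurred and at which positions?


XOR: 001000100100

3 error(s) at position(s): 2, 6, 9


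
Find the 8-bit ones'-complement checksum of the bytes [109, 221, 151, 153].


Sum = 634 mod 256 = 122
Complement = 133

133


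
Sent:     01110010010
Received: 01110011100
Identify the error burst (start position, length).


XOR: 00000001110

Burst at position 7, length 3


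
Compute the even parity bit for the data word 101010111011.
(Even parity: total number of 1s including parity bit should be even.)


Number of 1s in data: 8
Parity bit: 0

0


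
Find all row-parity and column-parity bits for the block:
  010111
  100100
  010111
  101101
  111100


Row parities: 00000
Column parities: 110101

Row P: 00000, Col P: 110101, Corner: 0


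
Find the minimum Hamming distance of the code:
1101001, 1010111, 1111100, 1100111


Comparing all pairs, minimum distance: 2
Can detect 1 errors, correct 0 errors

2


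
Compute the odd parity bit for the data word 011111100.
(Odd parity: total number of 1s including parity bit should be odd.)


Number of 1s in data: 6
Parity bit: 1

1


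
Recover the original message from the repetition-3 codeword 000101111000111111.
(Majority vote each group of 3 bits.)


Groups: 000, 101, 111, 000, 111, 111
Majority votes: 011011

011011


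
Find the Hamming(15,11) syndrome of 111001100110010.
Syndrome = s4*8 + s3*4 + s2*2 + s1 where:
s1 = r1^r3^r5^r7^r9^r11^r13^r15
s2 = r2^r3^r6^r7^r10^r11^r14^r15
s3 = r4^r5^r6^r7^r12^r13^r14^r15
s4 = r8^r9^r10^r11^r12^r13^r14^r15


s1=0, s2=1, s3=1, s4=1

Syndrome = 14 (error at position 14)


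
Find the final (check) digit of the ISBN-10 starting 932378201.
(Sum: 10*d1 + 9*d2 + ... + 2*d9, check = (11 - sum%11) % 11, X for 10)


Weighted sum: 246
246 mod 11 = 4

Check digit: 7


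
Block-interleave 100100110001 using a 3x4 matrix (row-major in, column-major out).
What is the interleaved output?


Matrix:
  1001
  0011
  0001
Read columns: 100000010111

100000010111


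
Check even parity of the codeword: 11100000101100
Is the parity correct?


Number of 1s: 6

Yes, parity is correct (6 ones)


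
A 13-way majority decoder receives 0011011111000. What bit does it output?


Ones: 7 out of 13
Threshold: 7

1 (7/13 voted 1)


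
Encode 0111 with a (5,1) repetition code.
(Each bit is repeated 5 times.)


Each bit -> 5 copies

00000111111111111111


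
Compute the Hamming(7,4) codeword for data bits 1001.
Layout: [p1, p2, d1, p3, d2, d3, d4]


Parity bits: p1=0, p2=0, p3=1

0011001


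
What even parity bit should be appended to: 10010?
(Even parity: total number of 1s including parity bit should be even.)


Number of 1s in data: 2
Parity bit: 0

0


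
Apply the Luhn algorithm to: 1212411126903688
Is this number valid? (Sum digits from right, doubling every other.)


Luhn sum = 66
66 mod 10 = 6

Invalid (Luhn sum mod 10 = 6)


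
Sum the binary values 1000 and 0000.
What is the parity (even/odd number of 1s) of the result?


1000 = 8
0000 = 0
Sum = 8 = 1000
1s count = 1

odd parity (1 ones in 1000)


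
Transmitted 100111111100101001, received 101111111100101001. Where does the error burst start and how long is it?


XOR: 001000000000000000

Burst at position 2, length 1


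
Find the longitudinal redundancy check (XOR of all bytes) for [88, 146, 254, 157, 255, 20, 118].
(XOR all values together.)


XOR chain: 88 ^ 146 ^ 254 ^ 157 ^ 255 ^ 20 ^ 118 = 52

52


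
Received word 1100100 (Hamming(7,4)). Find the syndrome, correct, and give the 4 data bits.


Syndrome = 6: error at position 6

Data: 0110 (corrected bit 6)


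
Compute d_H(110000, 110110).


XOR: 000110
Count of 1s: 2

2


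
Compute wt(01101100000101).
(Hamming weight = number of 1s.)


Counting 1s in 01101100000101

6


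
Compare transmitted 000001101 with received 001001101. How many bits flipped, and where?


XOR: 001000000

1 error(s) at position(s): 2


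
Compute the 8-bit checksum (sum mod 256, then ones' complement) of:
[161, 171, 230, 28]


Sum = 590 mod 256 = 78
Complement = 177

177


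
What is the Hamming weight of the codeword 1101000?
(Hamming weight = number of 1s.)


Counting 1s in 1101000

3


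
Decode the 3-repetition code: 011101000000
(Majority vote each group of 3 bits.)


Groups: 011, 101, 000, 000
Majority votes: 1100

1100


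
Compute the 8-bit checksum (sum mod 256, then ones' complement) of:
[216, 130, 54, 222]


Sum = 622 mod 256 = 110
Complement = 145

145


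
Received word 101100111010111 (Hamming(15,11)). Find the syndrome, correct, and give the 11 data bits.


Syndrome = 7: error at position 7

Data: 10001010111 (corrected bit 7)


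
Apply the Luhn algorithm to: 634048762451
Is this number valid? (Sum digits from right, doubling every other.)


Luhn sum = 51
51 mod 10 = 1

Invalid (Luhn sum mod 10 = 1)


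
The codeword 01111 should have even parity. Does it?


Number of 1s: 4

Yes, parity is correct (4 ones)


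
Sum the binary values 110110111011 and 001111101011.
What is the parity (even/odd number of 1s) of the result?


110110111011 = 3515
001111101011 = 1003
Sum = 4518 = 1000110100110
1s count = 6

even parity (6 ones in 1000110100110)


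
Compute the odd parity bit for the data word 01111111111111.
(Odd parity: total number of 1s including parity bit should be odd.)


Number of 1s in data: 13
Parity bit: 0

0


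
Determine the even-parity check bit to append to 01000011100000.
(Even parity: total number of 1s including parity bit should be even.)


Number of 1s in data: 4
Parity bit: 0

0


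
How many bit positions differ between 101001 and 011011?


XOR: 110010
Count of 1s: 3

3


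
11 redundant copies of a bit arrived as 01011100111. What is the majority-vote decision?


Ones: 7 out of 11
Threshold: 6

1 (7/11 voted 1)


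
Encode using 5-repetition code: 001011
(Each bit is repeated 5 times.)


Each bit -> 5 copies

000000000011111000001111111111


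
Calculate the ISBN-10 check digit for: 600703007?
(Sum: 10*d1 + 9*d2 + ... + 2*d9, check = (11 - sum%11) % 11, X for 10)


Weighted sum: 138
138 mod 11 = 6

Check digit: 5


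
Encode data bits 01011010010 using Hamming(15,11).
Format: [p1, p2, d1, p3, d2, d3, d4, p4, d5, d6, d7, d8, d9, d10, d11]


Parity bits: p1=0, p2=1, p3=1, p4=1

010110111010010


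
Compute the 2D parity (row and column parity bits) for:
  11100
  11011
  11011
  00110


Row parities: 1000
Column parities: 11010

Row P: 1000, Col P: 11010, Corner: 1


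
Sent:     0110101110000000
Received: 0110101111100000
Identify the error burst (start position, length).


XOR: 0000000001100000

Burst at position 9, length 2


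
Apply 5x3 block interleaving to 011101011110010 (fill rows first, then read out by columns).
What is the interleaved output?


Matrix:
  011
  101
  011
  110
  010
Read columns: 010101011111100

010101011111100


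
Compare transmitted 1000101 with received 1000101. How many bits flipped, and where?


XOR: 0000000

0 errors (received matches sent)


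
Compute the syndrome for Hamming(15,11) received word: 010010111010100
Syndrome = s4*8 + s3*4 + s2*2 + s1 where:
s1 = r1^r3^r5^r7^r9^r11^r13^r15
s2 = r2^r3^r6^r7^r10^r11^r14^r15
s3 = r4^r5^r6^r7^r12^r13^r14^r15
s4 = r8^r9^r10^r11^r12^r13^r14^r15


s1=1, s2=1, s3=1, s4=0

Syndrome = 7 (error at position 7)


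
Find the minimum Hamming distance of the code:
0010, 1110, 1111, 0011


Comparing all pairs, minimum distance: 1
Can detect 0 errors, correct 0 errors

1


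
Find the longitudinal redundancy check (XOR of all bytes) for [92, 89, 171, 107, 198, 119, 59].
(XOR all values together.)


XOR chain: 92 ^ 89 ^ 171 ^ 107 ^ 198 ^ 119 ^ 59 = 79

79


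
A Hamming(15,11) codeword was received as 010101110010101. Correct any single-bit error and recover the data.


Syndrome = 6: error at position 6

Data: 00010010101 (corrected bit 6)


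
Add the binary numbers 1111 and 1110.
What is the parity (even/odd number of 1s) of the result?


1111 = 15
1110 = 14
Sum = 29 = 11101
1s count = 4

even parity (4 ones in 11101)


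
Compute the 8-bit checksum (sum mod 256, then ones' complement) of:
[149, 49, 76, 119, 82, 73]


Sum = 548 mod 256 = 36
Complement = 219

219


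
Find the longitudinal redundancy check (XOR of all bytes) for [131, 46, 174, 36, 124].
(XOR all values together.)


XOR chain: 131 ^ 46 ^ 174 ^ 36 ^ 124 = 91

91


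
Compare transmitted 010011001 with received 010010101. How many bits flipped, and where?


XOR: 000001100

2 error(s) at position(s): 5, 6


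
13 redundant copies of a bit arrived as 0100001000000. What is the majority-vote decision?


Ones: 2 out of 13
Threshold: 7

0 (2/13 voted 1)


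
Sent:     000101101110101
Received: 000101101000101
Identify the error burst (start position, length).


XOR: 000000000110000

Burst at position 9, length 2


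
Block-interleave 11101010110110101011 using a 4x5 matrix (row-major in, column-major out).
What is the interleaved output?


Matrix:
  11101
  01011
  01101
  01011
Read columns: 10001111101001011111

10001111101001011111


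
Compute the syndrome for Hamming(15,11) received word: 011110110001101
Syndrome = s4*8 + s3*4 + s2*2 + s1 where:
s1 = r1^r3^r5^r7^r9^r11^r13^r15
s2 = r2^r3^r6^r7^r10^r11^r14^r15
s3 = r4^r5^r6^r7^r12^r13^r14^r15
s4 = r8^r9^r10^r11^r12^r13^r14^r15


s1=1, s2=0, s3=0, s4=0

Syndrome = 1 (error at position 1)


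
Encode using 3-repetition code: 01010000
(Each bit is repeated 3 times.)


Each bit -> 3 copies

000111000111000000000000


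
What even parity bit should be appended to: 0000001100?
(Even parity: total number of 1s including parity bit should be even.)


Number of 1s in data: 2
Parity bit: 0

0


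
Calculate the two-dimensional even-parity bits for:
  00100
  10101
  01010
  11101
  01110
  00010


Row parities: 110011
Column parities: 01010

Row P: 110011, Col P: 01010, Corner: 0


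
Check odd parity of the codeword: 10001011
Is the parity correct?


Number of 1s: 4

No, parity error (4 ones)


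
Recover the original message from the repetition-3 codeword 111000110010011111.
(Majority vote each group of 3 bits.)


Groups: 111, 000, 110, 010, 011, 111
Majority votes: 101011

101011


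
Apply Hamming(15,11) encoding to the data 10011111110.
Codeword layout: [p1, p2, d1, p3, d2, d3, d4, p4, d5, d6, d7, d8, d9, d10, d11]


Parity bits: p1=1, p2=1, p3=0, p4=0

111000101111110


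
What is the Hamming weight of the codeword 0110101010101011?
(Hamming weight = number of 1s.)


Counting 1s in 0110101010101011

9


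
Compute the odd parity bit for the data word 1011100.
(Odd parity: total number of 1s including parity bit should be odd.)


Number of 1s in data: 4
Parity bit: 1

1


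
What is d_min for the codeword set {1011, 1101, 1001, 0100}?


Comparing all pairs, minimum distance: 1
Can detect 0 errors, correct 0 errors

1


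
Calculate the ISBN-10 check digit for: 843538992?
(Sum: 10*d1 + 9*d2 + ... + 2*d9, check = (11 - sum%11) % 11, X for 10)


Weighted sum: 300
300 mod 11 = 3

Check digit: 8


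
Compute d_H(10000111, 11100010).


XOR: 01100101
Count of 1s: 4

4


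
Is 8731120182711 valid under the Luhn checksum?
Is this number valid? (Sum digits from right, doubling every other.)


Luhn sum = 47
47 mod 10 = 7

Invalid (Luhn sum mod 10 = 7)


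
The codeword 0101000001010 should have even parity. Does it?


Number of 1s: 4

Yes, parity is correct (4 ones)


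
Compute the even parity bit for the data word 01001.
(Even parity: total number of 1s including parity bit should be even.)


Number of 1s in data: 2
Parity bit: 0

0


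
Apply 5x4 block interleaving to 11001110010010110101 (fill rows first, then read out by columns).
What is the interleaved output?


Matrix:
  1100
  1110
  0100
  1011
  0101
Read columns: 11010111010101000011

11010111010101000011


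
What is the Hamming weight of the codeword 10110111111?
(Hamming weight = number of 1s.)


Counting 1s in 10110111111

9


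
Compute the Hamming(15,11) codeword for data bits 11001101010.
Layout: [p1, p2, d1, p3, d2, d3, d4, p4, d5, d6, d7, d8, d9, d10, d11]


Parity bits: p1=1, p2=1, p3=1, p4=0

111110001101010


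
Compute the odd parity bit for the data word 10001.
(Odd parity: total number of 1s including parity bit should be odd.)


Number of 1s in data: 2
Parity bit: 1

1


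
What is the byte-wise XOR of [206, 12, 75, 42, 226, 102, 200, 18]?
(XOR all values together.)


XOR chain: 206 ^ 12 ^ 75 ^ 42 ^ 226 ^ 102 ^ 200 ^ 18 = 253

253


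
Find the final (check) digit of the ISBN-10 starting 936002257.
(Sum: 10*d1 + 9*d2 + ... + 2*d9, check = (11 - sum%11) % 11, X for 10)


Weighted sum: 212
212 mod 11 = 3

Check digit: 8


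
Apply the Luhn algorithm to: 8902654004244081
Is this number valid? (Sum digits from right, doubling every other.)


Luhn sum = 62
62 mod 10 = 2

Invalid (Luhn sum mod 10 = 2)


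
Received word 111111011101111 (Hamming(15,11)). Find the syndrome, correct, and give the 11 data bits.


Syndrome = 12: error at position 12

Data: 11101100111 (corrected bit 12)


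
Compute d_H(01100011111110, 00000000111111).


XOR: 01100011000001
Count of 1s: 5

5


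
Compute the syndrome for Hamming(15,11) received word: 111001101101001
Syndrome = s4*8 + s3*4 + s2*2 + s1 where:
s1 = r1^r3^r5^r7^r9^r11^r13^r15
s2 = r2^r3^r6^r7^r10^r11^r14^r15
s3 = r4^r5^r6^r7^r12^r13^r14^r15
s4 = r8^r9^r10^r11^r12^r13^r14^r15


s1=1, s2=0, s3=0, s4=0

Syndrome = 1 (error at position 1)


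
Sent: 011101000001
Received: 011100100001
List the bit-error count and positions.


XOR: 000001100000

2 error(s) at position(s): 5, 6


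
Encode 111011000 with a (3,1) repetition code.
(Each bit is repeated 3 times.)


Each bit -> 3 copies

111111111000111111000000000


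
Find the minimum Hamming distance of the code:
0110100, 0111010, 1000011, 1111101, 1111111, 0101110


Comparing all pairs, minimum distance: 1
Can detect 0 errors, correct 0 errors

1


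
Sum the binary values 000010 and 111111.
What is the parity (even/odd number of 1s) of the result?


000010 = 2
111111 = 63
Sum = 65 = 1000001
1s count = 2

even parity (2 ones in 1000001)


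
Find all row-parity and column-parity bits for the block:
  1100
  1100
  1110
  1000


Row parities: 0011
Column parities: 0110

Row P: 0011, Col P: 0110, Corner: 0


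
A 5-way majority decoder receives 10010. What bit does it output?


Ones: 2 out of 5
Threshold: 3

0 (2/5 voted 1)


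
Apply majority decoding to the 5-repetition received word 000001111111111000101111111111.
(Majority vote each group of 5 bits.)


Groups: 00000, 11111, 11111, 00010, 11111, 11111
Majority votes: 011011

011011


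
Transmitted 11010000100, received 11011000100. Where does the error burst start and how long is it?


XOR: 00001000000

Burst at position 4, length 1


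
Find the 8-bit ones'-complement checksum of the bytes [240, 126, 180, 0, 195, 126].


Sum = 867 mod 256 = 99
Complement = 156

156


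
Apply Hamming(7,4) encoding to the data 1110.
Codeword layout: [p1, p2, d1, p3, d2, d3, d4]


Parity bits: p1=0, p2=0, p3=0

0010110


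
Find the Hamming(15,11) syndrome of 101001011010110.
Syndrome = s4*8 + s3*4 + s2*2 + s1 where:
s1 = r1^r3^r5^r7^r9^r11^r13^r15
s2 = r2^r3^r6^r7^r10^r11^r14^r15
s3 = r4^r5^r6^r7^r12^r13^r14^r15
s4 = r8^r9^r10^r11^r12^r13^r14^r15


s1=1, s2=0, s3=1, s4=1

Syndrome = 13 (error at position 13)


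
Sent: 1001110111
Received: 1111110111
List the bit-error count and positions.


XOR: 0110000000

2 error(s) at position(s): 1, 2


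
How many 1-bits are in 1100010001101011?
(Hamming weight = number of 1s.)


Counting 1s in 1100010001101011

8


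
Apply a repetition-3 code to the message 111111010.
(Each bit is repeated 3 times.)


Each bit -> 3 copies

111111111111111111000111000


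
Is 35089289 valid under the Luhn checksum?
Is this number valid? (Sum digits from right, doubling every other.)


Luhn sum = 46
46 mod 10 = 6

Invalid (Luhn sum mod 10 = 6)


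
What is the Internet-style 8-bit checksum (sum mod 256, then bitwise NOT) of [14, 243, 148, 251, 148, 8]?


Sum = 812 mod 256 = 44
Complement = 211

211


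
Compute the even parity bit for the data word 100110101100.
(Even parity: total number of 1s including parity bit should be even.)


Number of 1s in data: 6
Parity bit: 0

0


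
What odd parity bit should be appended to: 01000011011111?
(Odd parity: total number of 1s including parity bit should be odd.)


Number of 1s in data: 8
Parity bit: 1

1


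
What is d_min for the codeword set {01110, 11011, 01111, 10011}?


Comparing all pairs, minimum distance: 1
Can detect 0 errors, correct 0 errors

1


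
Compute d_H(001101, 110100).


XOR: 111001
Count of 1s: 4

4


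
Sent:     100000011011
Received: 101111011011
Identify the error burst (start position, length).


XOR: 001111000000

Burst at position 2, length 4


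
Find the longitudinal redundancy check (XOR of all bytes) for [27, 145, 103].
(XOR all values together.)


XOR chain: 27 ^ 145 ^ 103 = 237

237


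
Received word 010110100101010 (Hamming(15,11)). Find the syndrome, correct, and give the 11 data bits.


Syndrome = 12: error at position 12

Data: 01010100010 (corrected bit 12)


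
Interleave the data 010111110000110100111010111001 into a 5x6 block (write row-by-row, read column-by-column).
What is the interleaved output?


Matrix:
  010111
  110000
  110100
  111010
  111001
Read columns: 011111111100011101001001010001

011111111100011101001001010001


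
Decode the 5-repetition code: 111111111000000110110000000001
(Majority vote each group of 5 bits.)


Groups: 11111, 11110, 00000, 11011, 00000, 00001
Majority votes: 110100

110100


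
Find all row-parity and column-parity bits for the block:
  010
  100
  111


Row parities: 111
Column parities: 001

Row P: 111, Col P: 001, Corner: 1


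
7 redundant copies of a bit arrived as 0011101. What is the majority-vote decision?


Ones: 4 out of 7
Threshold: 4

1 (4/7 voted 1)


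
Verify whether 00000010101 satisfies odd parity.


Number of 1s: 3

Yes, parity is correct (3 ones)


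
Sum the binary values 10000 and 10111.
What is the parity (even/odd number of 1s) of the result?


10000 = 16
10111 = 23
Sum = 39 = 100111
1s count = 4

even parity (4 ones in 100111)


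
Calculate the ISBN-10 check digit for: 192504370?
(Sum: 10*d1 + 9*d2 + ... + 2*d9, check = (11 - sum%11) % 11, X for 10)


Weighted sum: 195
195 mod 11 = 8

Check digit: 3


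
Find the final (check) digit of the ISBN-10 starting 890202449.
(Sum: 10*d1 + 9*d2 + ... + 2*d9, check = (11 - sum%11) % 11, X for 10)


Weighted sum: 231
231 mod 11 = 0

Check digit: 0


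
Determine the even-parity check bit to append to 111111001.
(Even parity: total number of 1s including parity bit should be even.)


Number of 1s in data: 7
Parity bit: 1

1


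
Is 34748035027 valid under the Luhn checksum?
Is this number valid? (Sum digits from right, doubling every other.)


Luhn sum = 49
49 mod 10 = 9

Invalid (Luhn sum mod 10 = 9)


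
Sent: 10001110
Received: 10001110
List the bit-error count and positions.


XOR: 00000000

0 errors (received matches sent)


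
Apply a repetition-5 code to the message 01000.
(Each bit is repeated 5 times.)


Each bit -> 5 copies

0000011111000000000000000


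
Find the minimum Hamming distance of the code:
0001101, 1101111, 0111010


Comparing all pairs, minimum distance: 3
Can detect 2 errors, correct 1 errors

3


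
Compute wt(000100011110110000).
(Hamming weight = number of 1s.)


Counting 1s in 000100011110110000

7


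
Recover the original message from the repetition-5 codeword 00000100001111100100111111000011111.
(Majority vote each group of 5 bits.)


Groups: 00000, 10000, 11111, 00100, 11111, 10000, 11111
Majority votes: 0010101

0010101


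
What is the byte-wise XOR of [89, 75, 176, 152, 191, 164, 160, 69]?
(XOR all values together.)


XOR chain: 89 ^ 75 ^ 176 ^ 152 ^ 191 ^ 164 ^ 160 ^ 69 = 196

196


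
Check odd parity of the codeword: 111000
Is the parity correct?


Number of 1s: 3

Yes, parity is correct (3 ones)


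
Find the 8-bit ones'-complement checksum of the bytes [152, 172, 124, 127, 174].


Sum = 749 mod 256 = 237
Complement = 18

18


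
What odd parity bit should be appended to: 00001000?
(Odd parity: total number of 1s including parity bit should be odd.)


Number of 1s in data: 1
Parity bit: 0

0


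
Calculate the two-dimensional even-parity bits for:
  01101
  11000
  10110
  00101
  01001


Row parities: 10100
Column parities: 01111

Row P: 10100, Col P: 01111, Corner: 0


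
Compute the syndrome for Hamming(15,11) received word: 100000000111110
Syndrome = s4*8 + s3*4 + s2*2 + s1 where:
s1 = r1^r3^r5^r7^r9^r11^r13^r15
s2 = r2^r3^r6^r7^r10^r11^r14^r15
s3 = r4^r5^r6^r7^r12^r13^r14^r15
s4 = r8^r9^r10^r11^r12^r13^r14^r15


s1=1, s2=1, s3=1, s4=1

Syndrome = 15 (error at position 15)


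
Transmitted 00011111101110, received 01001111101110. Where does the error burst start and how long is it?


XOR: 01010000000000

Burst at position 1, length 3
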